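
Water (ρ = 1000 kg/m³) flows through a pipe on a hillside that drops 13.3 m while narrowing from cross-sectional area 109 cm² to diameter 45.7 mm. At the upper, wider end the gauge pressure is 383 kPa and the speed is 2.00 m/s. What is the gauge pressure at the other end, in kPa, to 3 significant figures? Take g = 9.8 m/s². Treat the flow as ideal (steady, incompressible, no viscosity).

P₂ ≈ 427 kPa

By continuity, v₂ = v₁·A₁/A₂ = 2.00·(109/16.4) = 13.3 m/s.
Bernoulli: P₁ + ½ρv₁² + ρg h₁ = P₂ + ½ρv₂² + ρg h₂, so P₂ = P₁ + ½ρ(v₁² − v₂²) − ρg(h₂ − h₁).
P₂ = 383000 + ½·1000·(2.00² − 13.3²) − 1000·9.8·(−13.3) = 383000 + (-86300) − (-130000) = 427000 Pa.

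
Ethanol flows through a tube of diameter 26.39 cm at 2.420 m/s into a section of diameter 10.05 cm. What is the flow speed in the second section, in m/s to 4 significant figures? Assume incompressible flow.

Mass conservation (A₁v₁ = A₂v₂) gives v₂ = 2.420 × 547.0/79.33 = 16.69 m/s.

v₂ ≈ 16.69 m/s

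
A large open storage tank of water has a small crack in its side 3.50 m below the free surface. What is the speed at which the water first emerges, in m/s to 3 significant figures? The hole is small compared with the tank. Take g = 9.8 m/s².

With the surface at rest and both surface and jet at atmospheric pressure, Bernoulli gives ρg h = ½ρv², so v = √(2gh) = √(2·9.8·3.50) = 8.28 m/s.

8.28 m/s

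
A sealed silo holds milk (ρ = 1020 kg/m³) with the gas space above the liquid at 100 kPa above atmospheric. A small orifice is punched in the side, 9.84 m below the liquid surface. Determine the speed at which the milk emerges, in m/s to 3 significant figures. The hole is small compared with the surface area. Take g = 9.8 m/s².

19.7 m/s

Take point 1 at the surface (v₁ ≈ 0) and point 2 at the hole (at atmospheric pressure). Bernoulli: P₁ + ρg h = P_atm + ½ρv₂².
With P₁ − P_atm = 100000 Pa, v₂ = √(2gh + 2ΔP/ρ) = √(2·9.8·9.84 + 2·100000/1020) = 19.7 m/s.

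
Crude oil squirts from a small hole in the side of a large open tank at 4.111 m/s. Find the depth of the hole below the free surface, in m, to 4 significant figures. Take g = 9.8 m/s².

For a small hole in a large open tank, ½v² = gh, giving h = v²/(2g).
h = 4.111²/(2·9.8) = 16.90/19.60 = 0.8623 m.

h ≈ 0.8623 m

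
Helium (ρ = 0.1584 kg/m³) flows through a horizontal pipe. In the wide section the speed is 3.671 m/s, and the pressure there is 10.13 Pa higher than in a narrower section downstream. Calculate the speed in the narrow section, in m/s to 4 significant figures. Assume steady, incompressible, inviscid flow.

v₂ = 11.89 m/s

Horizontal Bernoulli: P₁ + ½ρv₁² = P₂ + ½ρv₂², so v₂² = v₁² + 2(P₁ − P₂)/ρ.
v₂ = √(3.671² + 2·10.13/0.1584) = √(13.48 + 127.9) = 11.89 m/s.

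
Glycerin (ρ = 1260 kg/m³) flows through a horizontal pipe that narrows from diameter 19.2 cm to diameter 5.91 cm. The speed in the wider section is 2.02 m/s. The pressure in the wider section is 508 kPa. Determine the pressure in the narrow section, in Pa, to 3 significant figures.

Mass conservation (A₁v₁ = A₂v₂) gives v₂ = 2.02 × 290/27.4 = 21.3 m/s.
With no height change, Bernoulli's equation is P₁ + ½ρv₁² = P₂ + ½ρv₂².
P₂ = P₁ − ½ρ(v₂² − v₁²) = 508000 − ½·1260·(21.3² − 2.02²) = 508000 − 284000 = 224000 Pa.

224000 Pa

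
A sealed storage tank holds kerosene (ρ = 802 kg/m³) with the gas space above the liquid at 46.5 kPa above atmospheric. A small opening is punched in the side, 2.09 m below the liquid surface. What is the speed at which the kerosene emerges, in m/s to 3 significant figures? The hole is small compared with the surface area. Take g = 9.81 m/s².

Take point 1 at the surface (v₁ ≈ 0) and point 2 at the hole (at atmospheric pressure). Bernoulli: P₁ + ρg h = P_atm + ½ρv₂².
With P₁ − P_atm = 46500 Pa, v₂ = √(2gh + 2ΔP/ρ) = √(2·9.81·2.09 + 2·46500/802) = 12.5 m/s.

v = 12.5 m/s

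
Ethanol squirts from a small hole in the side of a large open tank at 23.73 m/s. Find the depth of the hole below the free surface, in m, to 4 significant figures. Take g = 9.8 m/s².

For a small hole in a large open tank, ½v² = gh, giving h = v²/(2g).
h = 23.73²/(2·9.8) = 563.1/19.60 = 28.73 m.

h ≈ 28.73 m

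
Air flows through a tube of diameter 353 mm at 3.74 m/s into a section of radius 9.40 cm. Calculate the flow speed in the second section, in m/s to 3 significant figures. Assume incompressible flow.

v₂ ≈ 13.2 m/s

By continuity, v₂ = v₁·A₁/A₂ = 3.74·(979/278) = 13.2 m/s.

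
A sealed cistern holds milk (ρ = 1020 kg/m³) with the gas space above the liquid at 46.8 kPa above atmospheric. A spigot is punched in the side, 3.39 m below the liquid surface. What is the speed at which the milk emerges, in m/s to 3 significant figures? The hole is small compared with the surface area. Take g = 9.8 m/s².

v = 12.6 m/s

Take point 1 at the surface (v₁ ≈ 0) and point 2 at the hole (at atmospheric pressure). Bernoulli: P₁ + ρg h = P_atm + ½ρv₂².
With P₁ − P_atm = 46800 Pa, v₂ = √(2gh + 2ΔP/ρ) = √(2·9.8·3.39 + 2·46800/1020) = 12.6 m/s.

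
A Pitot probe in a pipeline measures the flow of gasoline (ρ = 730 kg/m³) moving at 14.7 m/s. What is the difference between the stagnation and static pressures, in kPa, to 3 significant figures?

At the stagnation point the flow is brought to rest, so Bernoulli gives P_stag − P_static = ½ρv².
ΔP = ½·730·14.7² = 78900 Pa.

ΔP ≈ 78.9 kPa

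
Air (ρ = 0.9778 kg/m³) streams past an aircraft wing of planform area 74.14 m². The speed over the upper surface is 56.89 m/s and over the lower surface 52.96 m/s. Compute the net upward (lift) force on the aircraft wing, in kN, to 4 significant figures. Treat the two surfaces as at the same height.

F = 15.65 kN

The faster flow above has the lower pressure; Bernoulli (same height) gives ΔP = ½ρ(v_up² − v_low²).
ΔP = ½·0.9778·(56.89² − 52.96²) = 211.1 Pa.
Lift = ΔP · A = 211.1 × 74.14 = 15650 N.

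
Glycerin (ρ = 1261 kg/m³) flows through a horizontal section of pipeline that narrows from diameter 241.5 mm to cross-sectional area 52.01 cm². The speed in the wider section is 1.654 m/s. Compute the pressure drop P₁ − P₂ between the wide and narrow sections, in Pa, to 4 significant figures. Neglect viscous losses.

ΔP ≈ 132100 Pa

By continuity, v₂ = v₁·A₁/A₂ = 1.654·(458.1/52.01) = 14.57 m/s.
The pipe is horizontal, so Bernoulli reduces to P₁ + ½ρv₁² = P₂ + ½ρv₂².
P₁ − P₂ = ½·1261·(14.57² − 1.654²) = ½·1261·209.5 = 132100 Pa.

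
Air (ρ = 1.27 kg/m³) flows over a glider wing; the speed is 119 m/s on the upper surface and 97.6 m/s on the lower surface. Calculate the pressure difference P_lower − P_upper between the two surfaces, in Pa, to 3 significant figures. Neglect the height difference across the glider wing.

With negligible Δh, P + ½ρv² is constant, so P_low − P_up = ½ρ(v_up² − v_low²).
ΔP = ½·1.27·(119² − 97.6²) = 2940 Pa.

ΔP ≈ 2940 Pa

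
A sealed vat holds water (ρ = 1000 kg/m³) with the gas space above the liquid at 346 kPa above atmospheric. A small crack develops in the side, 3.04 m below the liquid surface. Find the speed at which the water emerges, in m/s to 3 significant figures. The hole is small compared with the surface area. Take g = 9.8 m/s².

Take point 1 at the surface (v₁ ≈ 0) and point 2 at the hole (at atmospheric pressure). Bernoulli: P₁ + ρg h = P_atm + ½ρv₂².
With P₁ − P_atm = 346000 Pa, v₂ = √(2gh + 2ΔP/ρ) = √(2·9.8·3.04 + 2·346000/1000) = 27.4 m/s.

v ≈ 27.4 m/s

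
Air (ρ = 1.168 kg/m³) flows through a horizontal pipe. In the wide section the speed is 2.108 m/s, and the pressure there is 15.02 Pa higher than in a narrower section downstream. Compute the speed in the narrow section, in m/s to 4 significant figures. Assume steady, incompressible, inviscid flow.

v₂ ≈ 5.492 m/s

Along the level pipe P + ½ρv² is conserved, hence v₂² = v₁² + 2(P₁ − P₂)/ρ.
v₂ = √(2.108² + 2·15.02/1.168) = √(4.444 + 25.72) = 5.492 m/s.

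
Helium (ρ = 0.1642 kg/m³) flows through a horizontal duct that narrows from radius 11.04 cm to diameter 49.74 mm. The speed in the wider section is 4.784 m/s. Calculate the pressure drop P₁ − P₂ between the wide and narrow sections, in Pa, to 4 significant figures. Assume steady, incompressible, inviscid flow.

The volume flow rate is constant, so v₂ = (A₁/A₂)v₁ = (382.9/19.43)·4.784 = 94.27 m/s.
The pipe is horizontal, so Bernoulli reduces to P₁ + ½ρv₁² = P₂ + ½ρv₂².
P₁ − P₂ = ½·0.1642·(94.27² − 4.784²) = ½·0.1642·8864 = 727.7 Pa.

ΔP = 727.7 Pa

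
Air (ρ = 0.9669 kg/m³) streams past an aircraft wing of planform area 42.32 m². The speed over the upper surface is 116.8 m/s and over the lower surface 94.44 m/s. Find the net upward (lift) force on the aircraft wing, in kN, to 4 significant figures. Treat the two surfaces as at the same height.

F ≈ 96.64 kN

From P + ½ρv² = const at equal height, P_low − P_up = ½ρ(v_up² − v_low²).
ΔP = ½·0.9669·(116.8² − 94.44²) = 2283 Pa.
Lift = ΔP · A = 2283 × 42.32 = 96640 N.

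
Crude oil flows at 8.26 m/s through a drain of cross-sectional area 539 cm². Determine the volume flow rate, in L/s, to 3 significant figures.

445 L/s

Q = A·v = 0.0539 m² × 8.26 m/s = 0.445 m³/s.
Converting: 0.445 m³/s × 1000 = 445 L/s.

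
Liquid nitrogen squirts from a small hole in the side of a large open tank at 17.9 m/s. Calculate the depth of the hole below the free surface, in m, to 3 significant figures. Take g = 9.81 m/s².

16.3 m

Torricelli: v = √(2gh), so h = v²/(2g).
h = 17.9²/(2·9.81) = 320/19.62 = 16.3 m.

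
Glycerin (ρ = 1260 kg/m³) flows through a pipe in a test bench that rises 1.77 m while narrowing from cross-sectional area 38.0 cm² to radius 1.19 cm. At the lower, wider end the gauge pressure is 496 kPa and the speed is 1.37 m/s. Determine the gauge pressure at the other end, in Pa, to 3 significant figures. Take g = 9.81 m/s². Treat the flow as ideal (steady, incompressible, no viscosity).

P₂ = 389000 Pa

By continuity, v₂ = v₁·A₁/A₂ = 1.37·(38.0/4.45) = 11.7 m/s.
Energy conservation along the streamline gives P₂ = P₁ − ½ρ(v₂² − v₁²) − ρg(h₂ − h₁).
P₂ = 496000 + ½·1260·(1.37² − 11.7²) − 1260·9.81·(+1.77) = 496000 + (-85100) − (21900) = 389000 Pa.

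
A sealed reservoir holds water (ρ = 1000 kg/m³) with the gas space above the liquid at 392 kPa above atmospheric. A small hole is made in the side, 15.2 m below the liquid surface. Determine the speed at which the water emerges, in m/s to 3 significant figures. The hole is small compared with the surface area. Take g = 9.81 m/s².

v ≈ 32.9 m/s

Take point 1 at the surface (v₁ ≈ 0) and point 2 at the hole (at atmospheric pressure). Bernoulli: P₁ + ρg h = P_atm + ½ρv₂².
With P₁ − P_atm = 392000 Pa, v₂ = √(2gh + 2ΔP/ρ) = √(2·9.81·15.2 + 2·392000/1000) = 32.9 m/s.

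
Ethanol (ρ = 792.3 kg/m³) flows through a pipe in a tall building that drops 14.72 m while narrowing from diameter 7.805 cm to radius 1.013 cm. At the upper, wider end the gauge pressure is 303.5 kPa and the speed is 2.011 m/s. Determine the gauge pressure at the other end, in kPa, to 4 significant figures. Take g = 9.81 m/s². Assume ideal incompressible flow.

P₂ = 66.64 kPa

By continuity, v₂ = v₁·A₁/A₂ = 2.011·(47.84/3.224) = 29.85 m/s.
Bernoulli: P₁ + ½ρv₁² + ρg h₁ = P₂ + ½ρv₂² + ρg h₂, so P₂ = P₁ + ½ρ(v₁² − v₂²) − ρg(h₂ − h₁).
P₂ = 303500 + ½·792.3·(2.011² − 29.85²) − 792.3·9.81·(−14.72) = 303500 + (-351300) − (-114400) = 66640 Pa.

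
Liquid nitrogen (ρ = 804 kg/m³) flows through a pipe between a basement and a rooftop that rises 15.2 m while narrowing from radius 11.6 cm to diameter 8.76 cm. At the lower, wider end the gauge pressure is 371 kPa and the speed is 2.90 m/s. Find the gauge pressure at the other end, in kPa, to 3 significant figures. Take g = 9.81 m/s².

P₂ ≈ 88.2 kPa

By continuity, v₂ = v₁·A₁/A₂ = 2.90·(423/60.3) = 20.3 m/s.
Applying Bernoulli between the two ends and solving for P₂: P₂ = P₁ + ½ρ(v₁² − v₂²) − ρgΔh.
P₂ = 371000 + ½·804·(2.90² − 20.3²) − 804·9.81·(+15.2) = 371000 + (-163000) − (120000) = 88200 Pa.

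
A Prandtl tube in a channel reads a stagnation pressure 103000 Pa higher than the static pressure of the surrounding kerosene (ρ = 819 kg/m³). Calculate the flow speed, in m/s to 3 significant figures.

Bernoulli between the free stream and the stagnation point: ½ρv² = P_stag − P_static.
v = √(2ΔP/ρ) = √(2·103000/819) = 15.9 m/s.

15.9 m/s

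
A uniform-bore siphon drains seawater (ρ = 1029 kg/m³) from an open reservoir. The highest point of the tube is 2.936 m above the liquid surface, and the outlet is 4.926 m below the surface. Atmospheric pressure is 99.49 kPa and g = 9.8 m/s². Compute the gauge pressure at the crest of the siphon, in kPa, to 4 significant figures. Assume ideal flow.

The outlet speed comes from Torricelli: v = √(2g·4.926) = 9.826 m/s.
The bore is uniform, so the speed at the crest is the same v. Bernoulli surface→crest: P_atm = P_top + ½ρv² + ρg·h_top.
P_top = 99490 − ½·1029·9.826² − 1029·9.8·2.936 = 20210 Pa. So P_gauge = P_top − P_atm = -79280 Pa.

P_gauge = -79.28 kPa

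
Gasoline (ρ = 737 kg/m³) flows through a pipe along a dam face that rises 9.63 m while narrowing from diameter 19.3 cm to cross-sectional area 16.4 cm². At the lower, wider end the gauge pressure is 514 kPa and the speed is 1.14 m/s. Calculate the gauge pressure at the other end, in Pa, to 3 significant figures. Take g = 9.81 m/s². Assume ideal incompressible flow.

Mass conservation (A₁v₁ = A₂v₂) gives v₂ = 1.14 × 293/16.4 = 20.3 m/s.
Bernoulli: P₁ + ½ρv₁² + ρg h₁ = P₂ + ½ρv₂² + ρg h₂, so P₂ = P₁ + ½ρ(v₁² − v₂²) − ρg(h₂ − h₁).
P₂ = 514000 + ½·737·(1.14² − 20.3²) − 737·9.81·(+9.63) = 514000 + (-152000) − (69600) = 292000 Pa.

P₂ = 292000 Pa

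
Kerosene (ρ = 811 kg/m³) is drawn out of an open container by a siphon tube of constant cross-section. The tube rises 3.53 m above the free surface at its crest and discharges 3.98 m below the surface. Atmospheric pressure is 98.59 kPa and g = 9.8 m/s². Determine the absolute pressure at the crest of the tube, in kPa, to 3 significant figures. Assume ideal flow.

From the surface to the outlet (both open to atmosphere, surface at rest): v = √(2g·h_out) = √(2·9.8·3.98) = 8.83 m/s.
With constant cross-section the crest speed equals v; applying Bernoulli from the surface up to the crest, P_top = P_atm − ½ρv² − ρg·h_top.
P_top = 98590 − ½·811·8.83² − 811·9.8·3.53 = 38900 Pa.

P_top = 38.9 kPa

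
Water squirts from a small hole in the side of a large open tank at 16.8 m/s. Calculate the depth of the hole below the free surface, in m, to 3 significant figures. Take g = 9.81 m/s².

Torricelli: v = √(2gh), so h = v²/(2g).
h = 16.8²/(2·9.81) = 282/19.62 = 14.4 m.

h ≈ 14.4 m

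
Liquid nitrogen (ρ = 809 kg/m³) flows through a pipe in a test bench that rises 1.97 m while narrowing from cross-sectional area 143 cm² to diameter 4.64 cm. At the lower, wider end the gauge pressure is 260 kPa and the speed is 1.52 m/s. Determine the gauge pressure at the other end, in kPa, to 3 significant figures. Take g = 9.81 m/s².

Continuity gives A₁v₁ = A₂v₂, so v₂ = (143 cm²)/(16.9 cm²) × 1.52 m/s = 12.9 m/s.
Applying Bernoulli between the two ends and solving for P₂: P₂ = P₁ + ½ρ(v₁² − v₂²) − ρgΔh.
P₂ = 260000 + ½·809·(1.52² − 12.9²) − 809·9.81·(+1.97) = 260000 + (-65900) − (15600) = 178000 Pa.

P₂ ≈ 178 kPa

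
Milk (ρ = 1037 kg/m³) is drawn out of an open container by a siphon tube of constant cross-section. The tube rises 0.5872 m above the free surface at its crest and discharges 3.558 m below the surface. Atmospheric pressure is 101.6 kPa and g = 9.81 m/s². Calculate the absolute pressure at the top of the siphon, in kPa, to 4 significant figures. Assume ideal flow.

59.43 kPa

From the surface to the outlet (both open to atmosphere, surface at rest): v = √(2g·h_out) = √(2·9.81·3.558) = 8.355 m/s.
With constant cross-section the crest speed equals v; applying Bernoulli from the surface up to the crest, P_top = P_atm − ½ρv² − ρg·h_top.
P_top = 101600 − ½·1037·8.355² − 1037·9.81·0.5872 = 59430 Pa.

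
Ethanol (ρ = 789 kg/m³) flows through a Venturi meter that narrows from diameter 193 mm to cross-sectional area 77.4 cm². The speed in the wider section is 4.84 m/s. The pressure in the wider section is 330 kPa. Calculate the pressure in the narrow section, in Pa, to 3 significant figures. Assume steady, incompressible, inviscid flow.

The volume flow rate is constant, so v₂ = (A₁/A₂)v₁ = (293/77.4)·4.84 = 18.3 m/s.
With no height change, Bernoulli's equation is P₁ + ½ρv₁² = P₂ + ½ρv₂².
P₂ = P₁ − ½ρ(v₂² − v₁²) = 330000 − ½·789·(18.3² − 4.84²) = 330000 − 123000 = 207000 Pa.

207000 Pa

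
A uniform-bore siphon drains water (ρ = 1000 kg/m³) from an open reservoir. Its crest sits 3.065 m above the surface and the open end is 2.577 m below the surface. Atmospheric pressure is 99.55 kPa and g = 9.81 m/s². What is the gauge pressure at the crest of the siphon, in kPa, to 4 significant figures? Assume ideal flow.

P_gauge ≈ -55.35 kPa

From the surface to the outlet (both open to atmosphere, surface at rest): v = √(2g·h_out) = √(2·9.81·2.577) = 7.111 m/s.
The bore is uniform, so the speed at the crest is the same v. Bernoulli surface→crest: P_atm = P_top + ½ρv² + ρg·h_top.
P_top = 99550 − ½·1000·7.111² − 1000·9.81·3.065 = 44200 Pa. So P_gauge = P_top − P_atm = -55350 Pa.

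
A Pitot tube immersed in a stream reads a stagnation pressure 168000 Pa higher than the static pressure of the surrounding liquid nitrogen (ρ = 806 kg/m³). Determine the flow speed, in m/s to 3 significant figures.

20.4 m/s

The dynamic pressure equals the rise in static pressure at the stagnation point: ΔP = ½ρv².
v = √(2ΔP/ρ) = √(2·168000/806) = 20.4 m/s.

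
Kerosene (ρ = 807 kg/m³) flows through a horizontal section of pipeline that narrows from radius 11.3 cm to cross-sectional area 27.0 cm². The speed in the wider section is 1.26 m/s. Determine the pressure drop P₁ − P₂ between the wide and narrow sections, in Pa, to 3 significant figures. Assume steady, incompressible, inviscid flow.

ΔP ≈ 141000 Pa

The volume flow rate is constant, so v₂ = (A₁/A₂)v₁ = (401/27.0)·1.26 = 18.7 m/s.
Along the horizontal streamline, P + ½ρv² is constant.
P₁ − P₂ = ½·807·(18.7² − 1.26²) = ½·807·349 = 141000 Pa.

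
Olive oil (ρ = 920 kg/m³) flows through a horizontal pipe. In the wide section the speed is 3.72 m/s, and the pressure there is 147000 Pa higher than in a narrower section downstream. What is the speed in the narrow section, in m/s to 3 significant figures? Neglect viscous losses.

Horizontal Bernoulli: P₁ + ½ρv₁² = P₂ + ½ρv₂², so v₂² = v₁² + 2(P₁ − P₂)/ρ.
v₂ = √(3.72² + 2·147000/920) = √(13.8 + 320) = 18.3 m/s.

v₂ = 18.3 m/s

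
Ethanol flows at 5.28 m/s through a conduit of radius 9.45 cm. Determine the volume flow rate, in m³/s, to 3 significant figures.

Q ≈ 0.148 m³/s

Q = A·v = 0.0281 m² × 5.28 m/s = 0.148 m³/s.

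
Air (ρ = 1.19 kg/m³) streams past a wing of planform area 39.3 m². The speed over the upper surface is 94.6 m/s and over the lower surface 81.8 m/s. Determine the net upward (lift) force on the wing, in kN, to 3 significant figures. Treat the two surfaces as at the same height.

From P + ½ρv² = const at equal height, P_low − P_up = ½ρ(v_up² − v_low²).
ΔP = ½·1.19·(94.6² − 81.8²) = 1340 Pa.
Lift = ΔP · A = 1340 × 39.3 = 52800 N.

52.8 kN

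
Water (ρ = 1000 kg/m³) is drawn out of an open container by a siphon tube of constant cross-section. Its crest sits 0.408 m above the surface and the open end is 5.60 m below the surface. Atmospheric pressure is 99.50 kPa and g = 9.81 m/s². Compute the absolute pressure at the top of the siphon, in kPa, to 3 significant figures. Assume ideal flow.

From the surface to the outlet (both open to atmosphere, surface at rest): v = √(2g·h_out) = √(2·9.81·5.60) = 10.5 m/s.
The bore is uniform, so the speed at the crest is the same v. Bernoulli surface→crest: P_atm = P_top + ½ρv² + ρg·h_top.
P_top = 99500 − ½·1000·10.5² − 1000·9.81·0.408 = 40600 Pa.

40.6 kPa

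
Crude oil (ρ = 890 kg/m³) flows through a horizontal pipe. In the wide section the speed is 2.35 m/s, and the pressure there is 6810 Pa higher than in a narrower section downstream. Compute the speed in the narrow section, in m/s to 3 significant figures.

v₂ ≈ 4.56 m/s

Horizontal Bernoulli: P₁ + ½ρv₁² = P₂ + ½ρv₂², so v₂² = v₁² + 2(P₁ − P₂)/ρ.
v₂ = √(2.35² + 2·6810/890) = √(5.52 + 15.3) = 4.56 m/s.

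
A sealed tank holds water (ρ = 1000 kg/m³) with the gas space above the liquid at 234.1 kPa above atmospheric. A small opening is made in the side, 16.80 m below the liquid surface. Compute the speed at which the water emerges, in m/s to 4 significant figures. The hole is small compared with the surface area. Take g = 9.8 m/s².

Take point 1 at the surface (v₁ ≈ 0) and point 2 at the hole (at atmospheric pressure). Bernoulli: P₁ + ρg h = P_atm + ½ρv₂².
With P₁ − P_atm = 234100 Pa, v₂ = √(2gh + 2ΔP/ρ) = √(2·9.8·16.80 + 2·234100/1000) = 28.24 m/s.

v ≈ 28.24 m/s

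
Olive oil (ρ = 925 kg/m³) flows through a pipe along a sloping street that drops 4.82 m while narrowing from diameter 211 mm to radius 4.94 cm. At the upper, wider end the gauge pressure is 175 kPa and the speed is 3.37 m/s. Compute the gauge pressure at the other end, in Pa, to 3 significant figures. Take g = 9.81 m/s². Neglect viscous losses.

Continuity gives A₁v₁ = A₂v₂, so v₂ = (350 cm²)/(76.7 cm²) × 3.37 m/s = 15.4 m/s.
Applying Bernoulli between the two ends and solving for P₂: P₂ = P₁ + ½ρ(v₁² − v₂²) − ρgΔh.
P₂ = 175000 + ½·925·(3.37² − 15.4²) − 925·9.81·(−4.82) = 175000 + (-104000) − (-43700) = 115000 Pa.

P₂ ≈ 115000 Pa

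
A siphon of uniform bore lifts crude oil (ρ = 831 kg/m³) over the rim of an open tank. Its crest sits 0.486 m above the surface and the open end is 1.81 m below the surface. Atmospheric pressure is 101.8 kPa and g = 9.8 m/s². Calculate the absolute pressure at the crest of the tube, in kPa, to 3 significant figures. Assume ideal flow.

P_top ≈ 83.1 kPa

The outlet speed comes from Torricelli: v = √(2g·1.81) = 5.96 m/s.
With constant cross-section the crest speed equals v; applying Bernoulli from the surface up to the crest, P_top = P_atm − ½ρv² − ρg·h_top.
P_top = 101800 − ½·831·5.96² − 831·9.8·0.486 = 83100 Pa.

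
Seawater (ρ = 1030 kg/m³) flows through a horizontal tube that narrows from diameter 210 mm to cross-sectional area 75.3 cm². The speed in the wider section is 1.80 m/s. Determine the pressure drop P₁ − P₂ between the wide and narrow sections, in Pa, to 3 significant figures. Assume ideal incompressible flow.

ΔP ≈ 33600 Pa

Mass conservation (A₁v₁ = A₂v₂) gives v₂ = 1.80 × 346/75.3 = 8.28 m/s.
Bernoulli (h₁ = h₂): P₁ − P₂ = ½ρ(v₂² − v₁²).
P₁ − P₂ = ½·1030·(8.28² − 1.80²) = ½·1030·65.3 = 33600 Pa.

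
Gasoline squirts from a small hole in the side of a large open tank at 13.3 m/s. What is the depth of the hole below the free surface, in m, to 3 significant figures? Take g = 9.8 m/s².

Inverting v = √(2gh) gives h = v² / 2g.
h = 13.3²/(2·9.8) = 177/19.60 = 9.03 m.

h ≈ 9.03 m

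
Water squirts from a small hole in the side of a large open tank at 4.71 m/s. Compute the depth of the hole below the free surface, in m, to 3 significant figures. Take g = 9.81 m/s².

h ≈ 1.13 m

Torricelli: v = √(2gh), so h = v²/(2g).
h = 4.71²/(2·9.81) = 22.2/19.62 = 1.13 m.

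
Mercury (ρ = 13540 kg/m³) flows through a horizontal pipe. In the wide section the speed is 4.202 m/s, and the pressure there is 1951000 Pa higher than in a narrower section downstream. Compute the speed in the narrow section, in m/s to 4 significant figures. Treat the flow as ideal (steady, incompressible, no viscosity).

Along the level pipe P + ½ρv² is conserved, hence v₂² = v₁² + 2(P₁ − P₂)/ρ.
v₂ = √(4.202² + 2·1951000/13540) = √(17.66 + 288.2) = 17.49 m/s.

17.49 m/s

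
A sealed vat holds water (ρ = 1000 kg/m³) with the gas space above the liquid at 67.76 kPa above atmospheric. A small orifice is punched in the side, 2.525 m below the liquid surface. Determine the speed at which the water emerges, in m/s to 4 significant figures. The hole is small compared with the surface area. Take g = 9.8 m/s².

Take point 1 at the surface (v₁ ≈ 0) and point 2 at the hole (at atmospheric pressure). Bernoulli: P₁ + ρg h = P_atm + ½ρv₂².
With P₁ − P_atm = 67760 Pa, v₂ = √(2gh + 2ΔP/ρ) = √(2·9.8·2.525 + 2·67760/1000) = 13.60 m/s.

v ≈ 13.60 m/s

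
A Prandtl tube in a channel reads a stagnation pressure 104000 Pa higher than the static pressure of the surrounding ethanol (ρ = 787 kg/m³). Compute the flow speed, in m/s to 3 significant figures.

v = 16.3 m/s

Bernoulli between the free stream and the stagnation point: ½ρv² = P_stag − P_static.
v = √(2ΔP/ρ) = √(2·104000/787) = 16.3 m/s.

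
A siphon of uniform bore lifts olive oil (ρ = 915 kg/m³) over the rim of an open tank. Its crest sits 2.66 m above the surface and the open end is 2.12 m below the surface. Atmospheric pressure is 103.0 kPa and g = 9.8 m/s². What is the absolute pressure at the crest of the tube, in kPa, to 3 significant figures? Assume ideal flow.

P_top ≈ 60.1 kPa

From the surface to the outlet (both open to atmosphere, surface at rest): v = √(2g·h_out) = √(2·9.8·2.12) = 6.45 m/s.
Continuity keeps v the same throughout the tube; from surface to crest, P_atm + 0 = P_top + ½ρv² + ρg·h_top.
P_top = 103000 − ½·915·6.45² − 915·9.8·2.66 = 60100 Pa.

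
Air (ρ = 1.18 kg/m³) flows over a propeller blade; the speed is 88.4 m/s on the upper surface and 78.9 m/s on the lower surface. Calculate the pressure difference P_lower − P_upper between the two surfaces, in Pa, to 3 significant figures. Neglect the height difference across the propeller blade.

Bernoulli (same height): P_lower − P_upper = ½ρ(v_upper² − v_lower²).
ΔP = ½·1.18·(88.4² − 78.9²) = 938 Pa.

ΔP = 938 Pa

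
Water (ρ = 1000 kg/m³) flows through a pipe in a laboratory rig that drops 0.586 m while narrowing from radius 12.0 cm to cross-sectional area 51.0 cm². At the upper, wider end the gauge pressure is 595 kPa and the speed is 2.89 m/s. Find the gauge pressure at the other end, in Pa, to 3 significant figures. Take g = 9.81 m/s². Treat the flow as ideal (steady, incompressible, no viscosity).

P₂ ≈ 276000 Pa

Mass conservation (A₁v₁ = A₂v₂) gives v₂ = 2.89 × 452/51.0 = 25.6 m/s.
Bernoulli: P₁ + ½ρv₁² + ρg h₁ = P₂ + ½ρv₂² + ρg h₂, so P₂ = P₁ + ½ρ(v₁² − v₂²) − ρg(h₂ − h₁).
P₂ = 595000 + ½·1000·(2.89² − 25.6²) − 1000·9.81·(−0.586) = 595000 + (-324000) − (-5750) = 276000 Pa.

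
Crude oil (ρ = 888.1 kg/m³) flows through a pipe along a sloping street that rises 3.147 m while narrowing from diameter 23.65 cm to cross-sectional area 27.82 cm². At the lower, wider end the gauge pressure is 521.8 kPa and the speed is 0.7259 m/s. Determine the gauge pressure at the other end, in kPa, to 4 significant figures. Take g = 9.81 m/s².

P₂ = 436.3 kPa

Mass conservation (A₁v₁ = A₂v₂) gives v₂ = 0.7259 × 439.3/27.82 = 11.46 m/s.
Energy conservation along the streamline gives P₂ = P₁ − ½ρ(v₂² − v₁²) − ρg(h₂ − h₁).
P₂ = 521800 + ½·888.1·(0.7259² − 11.46²) − 888.1·9.81·(+3.147) = 521800 + (-58110) − (27420) = 436300 Pa.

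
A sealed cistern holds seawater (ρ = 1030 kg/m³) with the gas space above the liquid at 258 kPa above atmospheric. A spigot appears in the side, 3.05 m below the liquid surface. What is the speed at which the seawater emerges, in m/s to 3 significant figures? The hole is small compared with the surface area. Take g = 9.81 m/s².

v = 23.7 m/s

Take point 1 at the surface (v₁ ≈ 0) and point 2 at the hole (at atmospheric pressure). Bernoulli: P₁ + ρg h = P_atm + ½ρv₂².
With P₁ − P_atm = 258000 Pa, v₂ = √(2gh + 2ΔP/ρ) = √(2·9.81·3.05 + 2·258000/1030) = 23.7 m/s.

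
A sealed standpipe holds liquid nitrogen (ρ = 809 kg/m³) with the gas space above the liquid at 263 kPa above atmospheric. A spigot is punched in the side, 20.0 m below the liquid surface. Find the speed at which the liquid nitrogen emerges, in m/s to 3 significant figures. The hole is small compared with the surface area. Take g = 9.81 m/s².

Take point 1 at the surface (v₁ ≈ 0) and point 2 at the hole (at atmospheric pressure). Bernoulli: P₁ + ρg h = P_atm + ½ρv₂².
With P₁ − P_atm = 263000 Pa, v₂ = √(2gh + 2ΔP/ρ) = √(2·9.81·20.0 + 2·263000/809) = 32.3 m/s.

v ≈ 32.3 m/s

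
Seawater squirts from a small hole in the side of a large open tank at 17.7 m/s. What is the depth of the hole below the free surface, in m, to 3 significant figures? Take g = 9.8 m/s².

16.0 m

For a small hole in a large open tank, ½v² = gh, giving h = v²/(2g).
h = 17.7²/(2·9.8) = 313/19.60 = 16.0 m.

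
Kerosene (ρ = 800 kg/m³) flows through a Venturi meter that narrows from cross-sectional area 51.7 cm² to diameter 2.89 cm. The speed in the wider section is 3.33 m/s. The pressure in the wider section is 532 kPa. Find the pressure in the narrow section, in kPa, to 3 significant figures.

P₂ ≈ 261 kPa

By continuity, v₂ = v₁·A₁/A₂ = 3.33·(51.7/6.56) = 26.2 m/s.
Along the horizontal streamline, P + ½ρv² is constant.
P₂ = P₁ − ½ρ(v₂² − v₁²) = 532000 − ½·800·(26.2² − 3.33²) = 532000 − 271000 = 261000 Pa.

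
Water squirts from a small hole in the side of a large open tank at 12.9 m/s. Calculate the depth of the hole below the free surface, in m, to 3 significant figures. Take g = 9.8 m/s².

Torricelli: v = √(2gh), so h = v²/(2g).
h = 12.9²/(2·9.8) = 166/19.60 = 8.49 m.

h ≈ 8.49 m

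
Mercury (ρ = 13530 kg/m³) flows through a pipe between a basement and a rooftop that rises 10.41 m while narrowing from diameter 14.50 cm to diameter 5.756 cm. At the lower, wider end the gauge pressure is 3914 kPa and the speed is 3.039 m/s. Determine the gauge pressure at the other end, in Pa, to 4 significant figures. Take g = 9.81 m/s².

By continuity, v₂ = v₁·A₁/A₂ = 3.039·(165.1/26.02) = 19.29 m/s.
Applying Bernoulli between the two ends and solving for P₂: P₂ = P₁ + ½ρ(v₁² − v₂²) − ρgΔh.
P₂ = 3914000 + ½·13530·(3.039² − 19.29²) − 13530·9.81·(+10.41) = 3914000 + (-2454000) − (1382000) = 78720 Pa.

78720 Pa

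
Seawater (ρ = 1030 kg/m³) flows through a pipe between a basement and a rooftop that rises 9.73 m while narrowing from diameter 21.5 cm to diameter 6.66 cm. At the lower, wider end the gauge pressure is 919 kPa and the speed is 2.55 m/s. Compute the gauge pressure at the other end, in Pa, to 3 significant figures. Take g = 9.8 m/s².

The volume flow rate is constant, so v₂ = (A₁/A₂)v₁ = (363/34.8)·2.55 = 26.6 m/s.
Bernoulli: P₁ + ½ρv₁² + ρg h₁ = P₂ + ½ρv₂² + ρg h₂, so P₂ = P₁ + ½ρ(v₁² − v₂²) − ρg(h₂ − h₁).
P₂ = 919000 + ½·1030·(2.55² − 26.6²) − 1030·9.8·(+9.73) = 919000 + (-360000) − (98200) = 460000 Pa.

P₂ = 460000 Pa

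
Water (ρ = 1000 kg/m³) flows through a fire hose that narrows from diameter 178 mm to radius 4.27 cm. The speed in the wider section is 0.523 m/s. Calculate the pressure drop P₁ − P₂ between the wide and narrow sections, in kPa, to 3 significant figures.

Continuity gives A₁v₁ = A₂v₂, so v₂ = (249 cm²)/(57.3 cm²) × 0.523 m/s = 2.27 m/s.
Bernoulli (h₁ = h₂): P₁ − P₂ = ½ρ(v₂² − v₁²).
P₁ − P₂ = ½·1000·(2.27² − 0.523²) = ½·1000·4.89 = 2440 Pa.

2.44 kPa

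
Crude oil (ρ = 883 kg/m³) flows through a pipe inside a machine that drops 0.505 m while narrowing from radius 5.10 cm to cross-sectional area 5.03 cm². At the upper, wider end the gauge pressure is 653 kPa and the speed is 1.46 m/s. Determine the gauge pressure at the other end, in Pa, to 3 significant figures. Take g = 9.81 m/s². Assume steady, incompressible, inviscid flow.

P₂ ≈ 410000 Pa

Mass conservation (A₁v₁ = A₂v₂) gives v₂ = 1.46 × 81.7/5.03 = 23.7 m/s.
Bernoulli: P₁ + ½ρv₁² + ρg h₁ = P₂ + ½ρv₂² + ρg h₂, so P₂ = P₁ + ½ρ(v₁² − v₂²) − ρg(h₂ − h₁).
P₂ = 653000 + ½·883·(1.46² − 23.7²) − 883·9.81·(−0.505) = 653000 + (-247000) − (-4370) = 410000 Pa.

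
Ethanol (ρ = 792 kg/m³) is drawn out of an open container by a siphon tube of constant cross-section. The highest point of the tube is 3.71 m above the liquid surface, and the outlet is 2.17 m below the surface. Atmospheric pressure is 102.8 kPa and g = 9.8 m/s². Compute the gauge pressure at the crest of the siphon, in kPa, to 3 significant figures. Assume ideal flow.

Bernoulli surface→outlet gives ½v² = g·h_out, so v = √(2·9.8·2.17) = 6.52 m/s.
With constant cross-section the crest speed equals v; applying Bernoulli from the surface up to the crest, P_top = P_atm − ½ρv² − ρg·h_top.
P_top = 102800 − ½·792·6.52² − 792·9.8·3.71 = 57200 Pa. So P_gauge = P_top − P_atm = -45600 Pa.

P_gauge ≈ -45.6 kPa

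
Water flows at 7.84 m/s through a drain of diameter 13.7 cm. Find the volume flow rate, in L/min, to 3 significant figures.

Q = 6930 L/min

Q = A·v = 0.0147 m² × 7.84 m/s = 0.116 m³/s.
Converting: 0.116 m³/s × 60000 = 6930 L/min.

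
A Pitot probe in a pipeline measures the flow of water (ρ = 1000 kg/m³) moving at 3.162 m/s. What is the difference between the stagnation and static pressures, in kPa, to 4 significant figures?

ΔP ≈ 4.999 kPa

Bernoulli between the free stream and the stagnation point: ½ρv² = P_stag − P_static.
ΔP = ½·1000·3.162² = 4999 Pa.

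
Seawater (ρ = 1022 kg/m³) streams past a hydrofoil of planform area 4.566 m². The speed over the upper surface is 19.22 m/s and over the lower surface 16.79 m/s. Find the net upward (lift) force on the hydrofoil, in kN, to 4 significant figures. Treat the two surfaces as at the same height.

With equal heights on the two surfaces, Bernoulli gives P_lower − P_upper = ½ρ(v_upper² − v_lower²).
ΔP = ½·1022·(19.22² − 16.79²) = 44710 Pa.
Lift = ΔP · A = 44710 × 4.566 = 204200 N.

204.2 kN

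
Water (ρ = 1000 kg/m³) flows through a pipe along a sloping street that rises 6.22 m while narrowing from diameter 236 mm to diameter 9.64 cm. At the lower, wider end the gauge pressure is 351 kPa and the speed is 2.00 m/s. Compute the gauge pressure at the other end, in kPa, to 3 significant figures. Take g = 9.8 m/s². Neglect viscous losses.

Continuity gives A₁v₁ = A₂v₂, so v₂ = (437 cm²)/(73.0 cm²) × 2.00 m/s = 12.0 m/s.
Bernoulli: P₁ + ½ρv₁² + ρg h₁ = P₂ + ½ρv₂² + ρg h₂, so P₂ = P₁ + ½ρ(v₁² − v₂²) − ρg(h₂ − h₁).
P₂ = 351000 + ½·1000·(2.00² − 12.0²) − 1000·9.8·(+6.22) = 351000 + (-69800) − (61000) = 220000 Pa.

P₂ ≈ 220 kPa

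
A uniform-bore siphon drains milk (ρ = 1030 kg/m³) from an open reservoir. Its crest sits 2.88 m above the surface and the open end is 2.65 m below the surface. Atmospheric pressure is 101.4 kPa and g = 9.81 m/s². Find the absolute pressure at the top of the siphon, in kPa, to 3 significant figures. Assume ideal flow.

P_top ≈ 45.5 kPa

The outlet speed comes from Torricelli: v = √(2g·2.65) = 7.21 m/s.
With constant cross-section the crest speed equals v; applying Bernoulli from the surface up to the crest, P_top = P_atm − ½ρv² − ρg·h_top.
P_top = 101400 − ½·1030·7.21² − 1030·9.81·2.88 = 45500 Pa.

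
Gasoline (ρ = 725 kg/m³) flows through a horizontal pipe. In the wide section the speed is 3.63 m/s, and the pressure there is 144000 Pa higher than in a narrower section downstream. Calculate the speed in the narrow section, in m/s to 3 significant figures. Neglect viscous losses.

v₂ ≈ 20.3 m/s

With h₁ = h₂, rearranging Bernoulli gives v₂ = √(v₁² + 2ΔP/ρ).
v₂ = √(3.63² + 2·144000/725) = √(13.2 + 397) = 20.3 m/s.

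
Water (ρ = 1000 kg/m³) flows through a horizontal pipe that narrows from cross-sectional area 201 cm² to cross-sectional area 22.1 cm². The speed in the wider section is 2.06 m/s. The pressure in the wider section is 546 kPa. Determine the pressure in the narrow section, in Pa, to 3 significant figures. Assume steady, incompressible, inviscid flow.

373000 Pa

Continuity gives A₁v₁ = A₂v₂, so v₂ = (201 cm²)/(22.1 cm²) × 2.06 m/s = 18.7 m/s.
Along the horizontal streamline, P + ½ρv² is constant.
P₂ = P₁ − ½ρ(v₂² − v₁²) = 546000 − ½·1000·(18.7² − 2.06²) = 546000 − 173000 = 373000 Pa.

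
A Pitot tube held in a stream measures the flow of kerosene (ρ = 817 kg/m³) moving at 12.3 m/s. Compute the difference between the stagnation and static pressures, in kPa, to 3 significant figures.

ΔP ≈ 61.8 kPa

The dynamic pressure equals the rise in static pressure at the stagnation point: ΔP = ½ρv².
ΔP = ½·817·12.3² = 61800 Pa.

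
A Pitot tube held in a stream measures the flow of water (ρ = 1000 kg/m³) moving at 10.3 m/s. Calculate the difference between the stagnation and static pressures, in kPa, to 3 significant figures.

Bernoulli between the free stream and the stagnation point: ½ρv² = P_stag − P_static.
ΔP = ½·1000·10.3² = 53000 Pa.

ΔP ≈ 53.0 kPa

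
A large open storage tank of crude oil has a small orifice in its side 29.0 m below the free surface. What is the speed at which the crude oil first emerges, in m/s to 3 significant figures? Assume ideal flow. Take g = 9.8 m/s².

v ≈ 23.8 m/s

The surface is effectively still and both ends are open, so ½v² = gh and v = √(2·9.8·29.0) = 23.8 m/s.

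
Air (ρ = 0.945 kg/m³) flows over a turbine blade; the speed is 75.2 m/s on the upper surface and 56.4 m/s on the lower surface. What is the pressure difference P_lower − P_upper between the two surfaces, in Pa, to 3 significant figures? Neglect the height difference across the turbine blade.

1170 Pa

Bernoulli (same height): P_lower − P_upper = ½ρ(v_upper² − v_lower²).
ΔP = ½·0.945·(75.2² − 56.4²) = 1170 Pa.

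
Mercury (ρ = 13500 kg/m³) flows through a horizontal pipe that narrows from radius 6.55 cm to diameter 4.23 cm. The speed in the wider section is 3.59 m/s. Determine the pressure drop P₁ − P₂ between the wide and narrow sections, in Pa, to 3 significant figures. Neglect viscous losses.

The volume flow rate is constant, so v₂ = (A₁/A₂)v₁ = (135/14.1)·3.59 = 34.4 m/s.
Along the horizontal streamline, P + ½ρv² is constant.
P₁ − P₂ = ½·13500·(34.4² − 3.59²) = ½·13500·1170 = 7920000 Pa.

7920000 Pa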